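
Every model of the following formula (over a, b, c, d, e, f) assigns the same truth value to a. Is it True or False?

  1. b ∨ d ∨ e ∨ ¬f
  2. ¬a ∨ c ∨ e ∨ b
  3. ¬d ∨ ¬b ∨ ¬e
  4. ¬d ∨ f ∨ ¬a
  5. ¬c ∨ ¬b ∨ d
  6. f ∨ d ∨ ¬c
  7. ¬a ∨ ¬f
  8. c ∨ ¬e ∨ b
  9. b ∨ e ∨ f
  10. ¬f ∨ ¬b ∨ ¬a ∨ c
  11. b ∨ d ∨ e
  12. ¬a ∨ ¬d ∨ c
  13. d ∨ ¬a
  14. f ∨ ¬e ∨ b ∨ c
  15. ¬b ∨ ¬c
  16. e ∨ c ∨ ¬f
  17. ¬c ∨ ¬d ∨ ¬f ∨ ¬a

Suppose a = True.
From the singleton clause (¬f), f = False.
From the singleton clause (¬d), d = False.
That conflicts with the unit clause (d).
So every satisfying assignment has a = False.

False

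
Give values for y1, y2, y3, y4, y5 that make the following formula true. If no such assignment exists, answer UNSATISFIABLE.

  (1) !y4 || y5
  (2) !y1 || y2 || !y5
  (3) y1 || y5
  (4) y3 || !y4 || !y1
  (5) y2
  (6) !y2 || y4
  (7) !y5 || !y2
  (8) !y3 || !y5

UNSATISFIABLE

(y2) alone gives y2 = true.
(y4) alone gives y4 = true.
(y5) alone gives y5 = true.
That conflicts with the unit clause (!y5).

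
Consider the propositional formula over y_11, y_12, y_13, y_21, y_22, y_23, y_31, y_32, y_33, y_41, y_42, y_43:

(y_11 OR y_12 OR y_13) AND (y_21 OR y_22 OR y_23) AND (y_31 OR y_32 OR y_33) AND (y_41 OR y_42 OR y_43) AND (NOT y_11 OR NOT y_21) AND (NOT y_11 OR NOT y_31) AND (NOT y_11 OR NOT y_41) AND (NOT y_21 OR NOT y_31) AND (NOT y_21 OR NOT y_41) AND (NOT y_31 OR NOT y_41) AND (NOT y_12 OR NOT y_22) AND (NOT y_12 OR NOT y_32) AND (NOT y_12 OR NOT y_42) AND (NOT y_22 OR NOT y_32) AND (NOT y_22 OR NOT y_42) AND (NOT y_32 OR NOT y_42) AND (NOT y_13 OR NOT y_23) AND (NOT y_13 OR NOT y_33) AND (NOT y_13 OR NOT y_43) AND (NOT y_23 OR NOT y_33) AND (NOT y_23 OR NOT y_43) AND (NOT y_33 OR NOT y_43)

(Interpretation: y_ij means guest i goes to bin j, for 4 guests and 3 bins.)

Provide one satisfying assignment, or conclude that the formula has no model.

UNSATISFIABLE

Case y_11 = false:
Case y_12 = true:
(NOT y_22) alone gives y_22 = false.
(NOT y_32) alone gives y_32 = false.
(NOT y_42) alone gives y_42 = false.
Case y_21 = true:
(NOT y_31) alone gives y_31 = false.
(y_33) alone gives y_33 = true.
(NOT y_41) alone gives y_41 = false.
(y_43) alone gives y_43 = true.
But (NOT y_43) is also a unit clause — contradiction.
Backtrack on y_21: now try y_21 = false.
(y_23) alone gives y_23 = true.
(NOT y_13) alone gives y_13 = false.
(NOT y_33) alone gives y_33 = false.
(y_31) alone gives y_31 = true.
(NOT y_41) alone gives y_41 = false.
(y_43) alone gives y_43 = true.
But (NOT y_43) is also a unit clause — contradiction.
Neither y_21 = true nor y_21 = false works.
Backtrack on y_12: now try y_12 = false.
(y_13) alone gives y_13 = true.
(NOT y_23) alone gives y_23 = false.
(NOT y_33) alone gives y_33 = false.
(NOT y_43) alone gives y_43 = false.
Case y_21 = true:
(NOT y_31) alone gives y_31 = false.
(y_32) alone gives y_32 = true.
(NOT y_41) alone gives y_41 = false.
(y_42) alone gives y_42 = true.
But (NOT y_42) is also a unit clause — contradiction.
Backtrack on y_21: now try y_21 = false.
(y_22) alone gives y_22 = true.
(NOT y_32) alone gives y_32 = false.
(y_31) alone gives y_31 = true.
(NOT y_41) alone gives y_41 = false.
(y_42) alone gives y_42 = true.
But (NOT y_42) is also a unit clause — contradiction.
Neither y_21 = true nor y_21 = false works.
Neither y_12 = true nor y_12 = false works.
Backtrack on y_11: now try y_11 = true.
(NOT y_21) alone gives y_21 = false.
(NOT y_31) alone gives y_31 = false.
(NOT y_41) alone gives y_41 = false.
Case y_22 = true:
(NOT y_12) alone gives y_12 = false.
(NOT y_32) alone gives y_32 = false.
(y_33) alone gives y_33 = true.
(NOT y_42) alone gives y_42 = false.
(y_43) alone gives y_43 = true.
But (NOT y_43) is also a unit clause — contradiction.
Backtrack on y_22: now try y_22 = false.
(y_23) alone gives y_23 = true.
(NOT y_13) alone gives y_13 = false.
(NOT y_33) alone gives y_33 = false.
(y_32) alone gives y_32 = true.
(NOT y_12) alone gives y_12 = false.
(NOT y_42) alone gives y_42 = false.
(y_43) alone gives y_43 = true.
But (NOT y_43) is also a unit clause — contradiction.
Neither y_22 = true nor y_22 = false works.
Neither y_11 = true nor y_11 = false works.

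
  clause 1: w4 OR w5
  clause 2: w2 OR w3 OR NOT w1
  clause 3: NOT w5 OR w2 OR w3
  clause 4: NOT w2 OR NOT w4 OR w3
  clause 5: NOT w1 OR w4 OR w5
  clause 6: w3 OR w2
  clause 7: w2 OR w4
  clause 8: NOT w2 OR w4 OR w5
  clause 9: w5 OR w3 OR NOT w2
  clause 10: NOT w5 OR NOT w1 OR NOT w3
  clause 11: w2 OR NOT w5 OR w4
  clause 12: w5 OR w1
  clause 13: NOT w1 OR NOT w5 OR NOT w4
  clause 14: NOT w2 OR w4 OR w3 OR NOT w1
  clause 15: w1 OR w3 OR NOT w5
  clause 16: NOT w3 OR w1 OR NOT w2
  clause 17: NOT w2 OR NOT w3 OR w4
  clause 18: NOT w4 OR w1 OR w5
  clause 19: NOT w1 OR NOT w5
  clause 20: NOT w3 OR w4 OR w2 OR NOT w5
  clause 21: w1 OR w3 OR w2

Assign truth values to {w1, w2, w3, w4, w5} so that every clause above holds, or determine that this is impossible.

Branch on w4: set w4 = true.
Branch on w2: set w2 = true.
The clause (w3) is unit, so w3 = true.
The clause (w1) is unit, so w1 = true.
The clause (NOT w5) is unit, so w5 = false.
This assignment satisfies each clause.

w1 ↦ true,  w2 ↦ true,  w3 ↦ true,  w4 ↦ true,  w5 ↦ false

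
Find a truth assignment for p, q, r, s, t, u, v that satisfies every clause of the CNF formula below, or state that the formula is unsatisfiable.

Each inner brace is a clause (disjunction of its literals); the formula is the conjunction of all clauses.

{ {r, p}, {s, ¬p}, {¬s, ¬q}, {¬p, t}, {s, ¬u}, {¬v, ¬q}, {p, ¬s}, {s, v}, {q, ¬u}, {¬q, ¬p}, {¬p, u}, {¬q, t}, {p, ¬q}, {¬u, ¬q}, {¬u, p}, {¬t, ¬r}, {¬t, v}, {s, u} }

Branch on r: set r = True.
(¬t) alone gives t = False.
(¬p) alone gives p = False.
(¬s) alone gives s = False.
(¬u) alone gives u = False.
Now (u) is unsatisfied and unit — conflict.
Undo r and try r = False.
(p) alone gives p = True.
(s) alone gives s = True.
(¬q) alone gives q = False.
(t) alone gives t = True.
(¬u) alone gives u = False.
Now (u) is unsatisfied and unit — conflict.
Both values of r lead to a conflict.

UNSATISFIABLE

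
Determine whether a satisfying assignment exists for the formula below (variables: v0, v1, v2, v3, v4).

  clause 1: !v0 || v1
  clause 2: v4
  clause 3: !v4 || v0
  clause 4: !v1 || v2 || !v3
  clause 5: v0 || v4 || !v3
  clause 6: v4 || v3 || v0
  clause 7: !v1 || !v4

Unsatisfiable

Unit clause (v4) forces v4 = true.
Unit clause (v0) forces v0 = true.
Unit clause (v1) forces v1 = true.
Now (!v1) is unsatisfied and unit — conflict.
No assignment satisfies every clause.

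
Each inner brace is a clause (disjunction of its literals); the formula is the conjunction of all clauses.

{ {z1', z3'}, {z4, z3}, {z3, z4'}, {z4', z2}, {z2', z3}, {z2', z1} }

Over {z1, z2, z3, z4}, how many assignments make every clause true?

There are 2^4 = 16 truth assignments over (z1, z2, z3, z4).
Check each against the 6 clauses (columns in the order z1, z2, z3, z4):
  F F F F  ✗ fails (z4 + z3)
  F F F T  ✗ fails (z3 + z4')
  F F T F  ✓ satisfies all
  F F T T  ✗ fails (z4' + z2)
  F T F F  ✗ fails (z4 + z3)
  F T F T  ✗ fails (z3 + z4')
  F T T F  ✗ fails (z2' + z1)
  F T T T  ✗ fails (z2' + z1)
  T F F F  ✗ fails (z4 + z3)
  T F F T  ✗ fails (z3 + z4')
  T F T F  ✗ fails (z1' + z3')
  T F T T  ✗ fails (z1' + z3')
  T T F F  ✗ fails (z4 + z3)
  T T F T  ✗ fails (z3 + z4')
  T T T F  ✗ fails (z1' + z3')
  T T T T  ✗ fails (z1' + z3')
1 of the 16 rows is a model.

1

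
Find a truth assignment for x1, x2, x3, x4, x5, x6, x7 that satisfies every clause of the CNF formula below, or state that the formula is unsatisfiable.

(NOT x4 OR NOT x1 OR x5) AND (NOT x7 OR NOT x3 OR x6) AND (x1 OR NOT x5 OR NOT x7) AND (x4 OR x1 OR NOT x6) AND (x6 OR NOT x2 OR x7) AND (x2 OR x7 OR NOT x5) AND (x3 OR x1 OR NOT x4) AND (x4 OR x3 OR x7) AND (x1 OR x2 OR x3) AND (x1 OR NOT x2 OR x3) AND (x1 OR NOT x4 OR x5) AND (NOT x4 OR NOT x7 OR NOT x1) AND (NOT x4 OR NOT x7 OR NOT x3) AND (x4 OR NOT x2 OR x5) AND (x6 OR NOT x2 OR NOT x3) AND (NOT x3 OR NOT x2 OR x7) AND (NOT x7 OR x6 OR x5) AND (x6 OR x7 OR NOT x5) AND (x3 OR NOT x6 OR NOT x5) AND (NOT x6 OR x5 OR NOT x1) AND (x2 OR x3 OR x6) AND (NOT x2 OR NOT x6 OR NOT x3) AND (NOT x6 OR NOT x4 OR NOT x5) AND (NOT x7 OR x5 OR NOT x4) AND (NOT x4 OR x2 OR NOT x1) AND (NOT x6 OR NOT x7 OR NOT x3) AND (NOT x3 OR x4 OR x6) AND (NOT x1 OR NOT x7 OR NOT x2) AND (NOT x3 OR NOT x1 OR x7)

UNSATISFIABLE

Branch on x4: set x4 = false.
Branch on x1: set x1 = true.
Branch on x3: set x3 = true.
The clause (x6) is unit, so x6 = true.
The clause (x5) is unit, so x5 = true.
The clause (NOT x2) is unit, so x2 = false.
The clause (x7) is unit, so x7 = true.
But (NOT x7) is also a unit clause — contradiction.
Undo x3 and try x3 = false.
The clause (x7) is unit, so x7 = true.
The clause (NOT x2) is unit, so x2 = false.
The clause (x6) is unit, so x6 = true.
The clause (NOT x5) is unit, so x5 = false.
But (x5) is also a unit clause — contradiction.
Both values of x3 lead to a conflict.
Undo x1 and try x1 = false.
The clause (NOT x6) is unit, so x6 = false.
The clause (NOT x3) is unit, so x3 = false.
The clause (x7) is unit, so x7 = true.
The clause (NOT x5) is unit, so x5 = false.
But (x5) is also a unit clause — contradiction.
Both values of x1 lead to a conflict.
Undo x4 and try x4 = true.
Branch on x1: set x1 = false.
The clause (x3) is unit, so x3 = true.
The clause (x5) is unit, so x5 = true.
The clause (NOT x7) is unit, so x7 = false.
The clause (x2) is unit, so x2 = true.
But (NOT x2) is also a unit clause — contradiction.
Undo x1 and try x1 = true.
The clause (x5) is unit, so x5 = true.
The clause (NOT x7) is unit, so x7 = false.
The clause (x2) is unit, so x2 = true.
The clause (x6) is unit, so x6 = true.
But (NOT x6) is also a unit clause — contradiction.
Both values of x1 lead to a conflict.
Both values of x4 lead to a conflict.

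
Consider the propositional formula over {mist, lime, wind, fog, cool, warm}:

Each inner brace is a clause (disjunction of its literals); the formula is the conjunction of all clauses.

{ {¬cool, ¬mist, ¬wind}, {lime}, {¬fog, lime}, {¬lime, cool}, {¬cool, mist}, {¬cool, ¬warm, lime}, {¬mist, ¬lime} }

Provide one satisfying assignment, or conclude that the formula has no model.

(lime) alone gives lime = True.
(cool) alone gives cool = True.
(mist) alone gives mist = True.
That conflicts with the unit clause (¬mist).

UNSATISFIABLE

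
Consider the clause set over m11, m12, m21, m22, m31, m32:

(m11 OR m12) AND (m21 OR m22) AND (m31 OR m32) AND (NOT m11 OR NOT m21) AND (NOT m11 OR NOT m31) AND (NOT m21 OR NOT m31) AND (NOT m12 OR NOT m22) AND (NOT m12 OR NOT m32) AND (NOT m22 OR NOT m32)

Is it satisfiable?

Case m11 = true:
Unit clause (NOT m21) forces m21 = false.
Unit clause (m22) forces m22 = true.
Unit clause (NOT m31) forces m31 = false.
Unit clause (m32) forces m32 = true.
That conflicts with the unit clause (NOT m32).
That branch fails; take m11 = false instead.
Unit clause (m12) forces m12 = true.
Unit clause (NOT m22) forces m22 = false.
Unit clause (m21) forces m21 = true.
Unit clause (NOT m31) forces m31 = false.
Unit clause (m32) forces m32 = true.
That conflicts with the unit clause (NOT m32).
Neither m11 = true nor m11 = false works.
No assignment satisfies every clause.

No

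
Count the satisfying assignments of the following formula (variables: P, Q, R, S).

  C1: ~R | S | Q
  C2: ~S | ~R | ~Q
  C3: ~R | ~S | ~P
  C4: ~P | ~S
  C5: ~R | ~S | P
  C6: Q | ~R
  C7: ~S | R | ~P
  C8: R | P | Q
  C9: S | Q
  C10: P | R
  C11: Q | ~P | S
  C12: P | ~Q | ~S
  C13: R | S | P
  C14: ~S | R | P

3

There are 2^4 = 16 truth assignments over (P, Q, R, S).
Split on R. With R = 1, the clauses containing R are satisfied and ~R drops from the rest; 2 of the 2^3 = 8 assignments to the other variables satisfy what remains.
With R = 0, by the same count on the reduced clause set, 1 assignment works.
(One model: P=F, Q=T, R=T, S=F.)
Total: 2 + 1 = 3.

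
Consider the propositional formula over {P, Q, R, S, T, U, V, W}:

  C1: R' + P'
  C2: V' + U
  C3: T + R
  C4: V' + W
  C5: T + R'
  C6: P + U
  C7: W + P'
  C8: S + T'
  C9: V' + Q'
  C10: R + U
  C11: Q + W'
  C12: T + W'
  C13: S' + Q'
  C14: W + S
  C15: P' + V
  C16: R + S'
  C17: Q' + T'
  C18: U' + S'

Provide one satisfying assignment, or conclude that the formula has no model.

UNSATISFIABLE

Case R = 0:
Unit clause (T) forces T = 1.
Unit clause (S) forces S = 1.
Now (S') is unsatisfied and unit — conflict.
That branch fails; take R = 1 instead.
Unit clause (P') forces P = 0.
Unit clause (T) forces T = 1.
Unit clause (U) forces U = 1.
Unit clause (S) forces S = 1.
Now (S') is unsatisfied and unit — conflict.
Neither R = 1 nor R = 0 works.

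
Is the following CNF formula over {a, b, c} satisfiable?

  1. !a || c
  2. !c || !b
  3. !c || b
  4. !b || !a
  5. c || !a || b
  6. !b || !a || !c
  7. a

No

The clause (a) is unit, so a = true.
The clause (c) is unit, so c = true.
The clause (!b) is unit, so b = false.
But (b) is also a unit clause — contradiction.
No assignment satisfies every clause.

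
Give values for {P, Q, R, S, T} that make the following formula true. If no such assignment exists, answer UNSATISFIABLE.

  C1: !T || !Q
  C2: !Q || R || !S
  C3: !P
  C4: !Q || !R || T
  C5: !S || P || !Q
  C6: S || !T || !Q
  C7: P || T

P ↦ false; Q ↦ false; R ↦ true; S ↦ false; T ↦ true

(!P) alone gives P = false.
(T) alone gives T = true.
(!Q) alone gives Q = false.
Every clause is now satisfied; R, S are unconstrained.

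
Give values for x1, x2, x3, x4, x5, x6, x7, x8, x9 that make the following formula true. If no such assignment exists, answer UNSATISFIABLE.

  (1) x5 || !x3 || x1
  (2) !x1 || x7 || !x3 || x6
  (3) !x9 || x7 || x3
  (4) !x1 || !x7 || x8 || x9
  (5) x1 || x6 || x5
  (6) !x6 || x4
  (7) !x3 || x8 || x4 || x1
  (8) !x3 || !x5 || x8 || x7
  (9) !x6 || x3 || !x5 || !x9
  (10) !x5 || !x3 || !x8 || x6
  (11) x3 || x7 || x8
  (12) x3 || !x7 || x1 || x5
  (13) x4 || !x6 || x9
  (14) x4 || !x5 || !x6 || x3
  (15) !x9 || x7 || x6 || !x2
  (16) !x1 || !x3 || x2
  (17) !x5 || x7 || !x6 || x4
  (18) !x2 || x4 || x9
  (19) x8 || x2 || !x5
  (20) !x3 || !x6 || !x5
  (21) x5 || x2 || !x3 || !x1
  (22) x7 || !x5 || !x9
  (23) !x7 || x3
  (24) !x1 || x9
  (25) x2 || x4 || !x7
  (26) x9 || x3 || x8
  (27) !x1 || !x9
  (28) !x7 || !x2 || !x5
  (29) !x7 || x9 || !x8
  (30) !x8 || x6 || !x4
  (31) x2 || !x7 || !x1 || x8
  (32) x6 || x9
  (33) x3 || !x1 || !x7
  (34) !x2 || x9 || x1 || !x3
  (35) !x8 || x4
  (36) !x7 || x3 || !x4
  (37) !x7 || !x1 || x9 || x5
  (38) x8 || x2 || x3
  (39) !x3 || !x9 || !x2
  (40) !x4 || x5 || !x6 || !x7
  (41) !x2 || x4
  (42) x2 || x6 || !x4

Suppose x6 = true.
Unit clause (x4) forces x4 = true.
Suppose x3 = false.
Unit clause (!x7) forces x7 = false.
Unit clause (!x9) forces x9 = false.
Unit clause (x8) forces x8 = true.
Unit clause (!x1) forces x1 = false.
Every clause is now satisfied; x2, x5 are unconstrained.

x1=false; x2=false; x3=false; x4=true; x5=true; x6=true; x7=false; x8=true; x9=false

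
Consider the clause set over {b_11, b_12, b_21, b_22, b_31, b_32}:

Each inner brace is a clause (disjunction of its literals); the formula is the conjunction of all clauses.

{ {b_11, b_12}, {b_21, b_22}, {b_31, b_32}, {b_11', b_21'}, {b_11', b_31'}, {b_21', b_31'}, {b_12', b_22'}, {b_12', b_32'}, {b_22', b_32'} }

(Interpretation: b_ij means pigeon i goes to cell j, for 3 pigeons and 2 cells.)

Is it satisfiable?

Try b_11 = 1.
(b_21') alone gives b_21 = 0.
(b_22) alone gives b_22 = 1.
(b_31') alone gives b_31 = 0.
(b_32) alone gives b_32 = 1.
That conflicts with the unit clause (b_32').
That branch fails; take b_11 = 0 instead.
(b_12) alone gives b_12 = 1.
(b_22') alone gives b_22 = 0.
(b_21) alone gives b_21 = 1.
(b_31') alone gives b_31 = 0.
(b_32) alone gives b_32 = 1.
That conflicts with the unit clause (b_32').
Neither b_11 = 1 nor b_11 = 0 works.
No assignment satisfies every clause.

Unsatisfiable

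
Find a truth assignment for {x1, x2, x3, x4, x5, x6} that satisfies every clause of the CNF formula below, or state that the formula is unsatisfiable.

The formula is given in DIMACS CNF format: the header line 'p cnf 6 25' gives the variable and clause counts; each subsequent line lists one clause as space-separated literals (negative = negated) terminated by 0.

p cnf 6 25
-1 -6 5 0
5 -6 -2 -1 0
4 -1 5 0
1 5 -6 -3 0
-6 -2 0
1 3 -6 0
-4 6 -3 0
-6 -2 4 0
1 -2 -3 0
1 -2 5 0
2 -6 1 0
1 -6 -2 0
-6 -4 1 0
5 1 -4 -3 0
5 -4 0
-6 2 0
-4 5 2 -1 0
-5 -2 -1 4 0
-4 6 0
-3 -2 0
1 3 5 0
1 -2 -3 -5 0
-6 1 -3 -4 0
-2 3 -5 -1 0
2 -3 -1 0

Try x6 = False.
From the singleton clause (¬x4), x4 = False.
Try x1 = True.
From the singleton clause (x5), x5 = True.
From the singleton clause (¬x2), x2 = False.
From the singleton clause (¬x3), x3 = False.
This assignment satisfies each clause.

x1=True, x2=False, x3=False, x4=False, x5=True, x6=False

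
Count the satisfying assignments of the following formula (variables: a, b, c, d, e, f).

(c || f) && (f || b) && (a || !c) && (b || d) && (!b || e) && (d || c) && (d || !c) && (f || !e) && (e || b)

6

There are 2^6 = 64 truth assignments over (a, b, c, d, e, f).
Split on d. With d = true, the clauses containing d are satisfied and !d drops from the rest; 6 of the 2^5 = 32 assignments to the other variables satisfy what remains.
With d = false, by the same count on the reduced clause set, 0 assignments work.
Total: 6 + 0 = 6.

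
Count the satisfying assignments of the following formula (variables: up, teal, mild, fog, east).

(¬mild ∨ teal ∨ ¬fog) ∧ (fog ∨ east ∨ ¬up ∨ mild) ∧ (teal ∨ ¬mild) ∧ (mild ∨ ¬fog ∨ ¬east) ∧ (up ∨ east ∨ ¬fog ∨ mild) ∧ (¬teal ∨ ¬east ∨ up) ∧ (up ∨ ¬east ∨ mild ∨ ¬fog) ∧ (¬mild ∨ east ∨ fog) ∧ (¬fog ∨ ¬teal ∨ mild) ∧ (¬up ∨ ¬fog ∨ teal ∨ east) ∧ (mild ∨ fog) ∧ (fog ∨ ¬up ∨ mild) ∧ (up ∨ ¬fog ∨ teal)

There are 2^5 = 32 truth assignments over (up, teal, mild, fog, east).
Split on teal. With teal = True, the clauses containing teal are satisfied and ¬teal drops from the rest; 4 of the 2^4 = 16 assignments to the other variables satisfy what remains.
With teal = False, by the same count on the reduced clause set, 0 assignments work.
Total: 4 + 0 = 4.

4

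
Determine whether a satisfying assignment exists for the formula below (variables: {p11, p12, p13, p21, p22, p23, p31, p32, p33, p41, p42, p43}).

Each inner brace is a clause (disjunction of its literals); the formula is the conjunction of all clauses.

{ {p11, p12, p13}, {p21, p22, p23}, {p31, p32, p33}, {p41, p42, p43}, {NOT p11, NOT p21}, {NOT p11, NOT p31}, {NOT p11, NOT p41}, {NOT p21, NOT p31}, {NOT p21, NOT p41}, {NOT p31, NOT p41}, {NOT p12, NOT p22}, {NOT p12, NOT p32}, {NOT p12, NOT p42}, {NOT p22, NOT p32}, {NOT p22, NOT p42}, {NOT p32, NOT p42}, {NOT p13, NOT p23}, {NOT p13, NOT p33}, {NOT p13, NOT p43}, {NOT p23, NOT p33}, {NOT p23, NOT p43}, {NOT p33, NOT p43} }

Branch on p11: set p11 = false.
Branch on p12: set p12 = true.
(NOT p22) alone gives p22 = false.
(NOT p32) alone gives p32 = false.
(NOT p42) alone gives p42 = false.
Branch on p21: set p21 = true.
(NOT p31) alone gives p31 = false.
(p33) alone gives p33 = true.
(NOT p41) alone gives p41 = false.
(p43) alone gives p43 = true.
That conflicts with the unit clause (NOT p43).
That branch fails; take p21 = false instead.
(p23) alone gives p23 = true.
(NOT p13) alone gives p13 = false.
(NOT p33) alone gives p33 = false.
(p31) alone gives p31 = true.
(NOT p41) alone gives p41 = false.
(p43) alone gives p43 = true.
That conflicts with the unit clause (NOT p43).
Both values of p21 lead to a conflict.
That branch fails; take p12 = false instead.
(p13) alone gives p13 = true.
(NOT p23) alone gives p23 = false.
(NOT p33) alone gives p33 = false.
(NOT p43) alone gives p43 = false.
Branch on p21: set p21 = true.
(NOT p31) alone gives p31 = false.
(p32) alone gives p32 = true.
(NOT p41) alone gives p41 = false.
(p42) alone gives p42 = true.
That conflicts with the unit clause (NOT p42).
That branch fails; take p21 = false instead.
(p22) alone gives p22 = true.
(NOT p32) alone gives p32 = false.
(p31) alone gives p31 = true.
(NOT p41) alone gives p41 = false.
(p42) alone gives p42 = true.
That conflicts with the unit clause (NOT p42).
Both values of p21 lead to a conflict.
Both values of p12 lead to a conflict.
That branch fails; take p11 = true instead.
(NOT p21) alone gives p21 = false.
(NOT p31) alone gives p31 = false.
(NOT p41) alone gives p41 = false.
Branch on p22: set p22 = true.
(NOT p12) alone gives p12 = false.
(NOT p32) alone gives p32 = false.
(p33) alone gives p33 = true.
(NOT p42) alone gives p42 = false.
(p43) alone gives p43 = true.
That conflicts with the unit clause (NOT p43).
That branch fails; take p22 = false instead.
(p23) alone gives p23 = true.
(NOT p13) alone gives p13 = false.
(NOT p33) alone gives p33 = false.
(p32) alone gives p32 = true.
(NOT p12) alone gives p12 = false.
(NOT p42) alone gives p42 = false.
(p43) alone gives p43 = true.
That conflicts with the unit clause (NOT p43).
Both values of p22 lead to a conflict.
Both values of p11 lead to a conflict.
No assignment satisfies every clause.

No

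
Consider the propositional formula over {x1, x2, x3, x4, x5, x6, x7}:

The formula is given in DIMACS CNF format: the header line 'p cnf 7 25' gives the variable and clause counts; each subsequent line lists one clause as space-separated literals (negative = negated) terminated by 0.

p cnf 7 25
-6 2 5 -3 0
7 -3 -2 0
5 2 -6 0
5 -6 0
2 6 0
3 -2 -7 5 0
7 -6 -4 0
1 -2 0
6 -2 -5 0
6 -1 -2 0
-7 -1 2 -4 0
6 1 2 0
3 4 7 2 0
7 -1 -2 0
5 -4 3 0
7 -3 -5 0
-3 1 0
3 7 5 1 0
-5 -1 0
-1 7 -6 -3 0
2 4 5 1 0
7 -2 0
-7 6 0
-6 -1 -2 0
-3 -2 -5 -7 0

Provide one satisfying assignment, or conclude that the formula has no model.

Case x5 = True:
The clause (¬x1) is unit, so x1 = False.
The clause (¬x2) is unit, so x2 = False.
The clause (x6) is unit, so x6 = True.
The clause (¬x3) is unit, so x3 = False.
Case x7 = True:
All clauses hold; x4 can take either value.

x1=False, x2=False, x3=False, x4=False, x5=True, x6=True, x7=True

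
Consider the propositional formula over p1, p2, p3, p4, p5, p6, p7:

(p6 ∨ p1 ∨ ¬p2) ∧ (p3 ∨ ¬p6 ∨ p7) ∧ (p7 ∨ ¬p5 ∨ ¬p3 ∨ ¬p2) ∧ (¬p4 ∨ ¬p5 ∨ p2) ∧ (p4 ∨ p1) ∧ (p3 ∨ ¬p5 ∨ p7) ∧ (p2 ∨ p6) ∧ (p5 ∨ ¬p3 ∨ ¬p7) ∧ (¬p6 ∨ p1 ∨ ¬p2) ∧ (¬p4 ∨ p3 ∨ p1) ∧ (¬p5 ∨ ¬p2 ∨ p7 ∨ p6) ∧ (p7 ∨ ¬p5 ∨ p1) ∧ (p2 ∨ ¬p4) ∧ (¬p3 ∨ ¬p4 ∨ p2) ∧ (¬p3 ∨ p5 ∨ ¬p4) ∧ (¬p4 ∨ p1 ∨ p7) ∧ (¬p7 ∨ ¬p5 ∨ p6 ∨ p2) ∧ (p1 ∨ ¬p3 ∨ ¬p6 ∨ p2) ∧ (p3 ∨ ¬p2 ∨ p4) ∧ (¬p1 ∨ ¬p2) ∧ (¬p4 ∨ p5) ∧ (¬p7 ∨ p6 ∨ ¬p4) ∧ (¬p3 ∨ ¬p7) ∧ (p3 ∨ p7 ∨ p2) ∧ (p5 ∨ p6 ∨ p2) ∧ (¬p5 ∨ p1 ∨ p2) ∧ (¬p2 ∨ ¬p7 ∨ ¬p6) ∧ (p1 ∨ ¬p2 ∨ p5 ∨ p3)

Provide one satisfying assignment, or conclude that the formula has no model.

p1: True, p2: False, p3: False, p4: False, p5: True, p6: True, p7: True

Branch on p4: set p4 = False.
The clause (p1) is unit, so p1 = True.
The clause (¬p2) is unit, so p2 = False.
The clause (p6) is unit, so p6 = True.
Branch on p3: set p3 = False.
The clause (p7) is unit, so p7 = True.
No clause remains; p5 is free.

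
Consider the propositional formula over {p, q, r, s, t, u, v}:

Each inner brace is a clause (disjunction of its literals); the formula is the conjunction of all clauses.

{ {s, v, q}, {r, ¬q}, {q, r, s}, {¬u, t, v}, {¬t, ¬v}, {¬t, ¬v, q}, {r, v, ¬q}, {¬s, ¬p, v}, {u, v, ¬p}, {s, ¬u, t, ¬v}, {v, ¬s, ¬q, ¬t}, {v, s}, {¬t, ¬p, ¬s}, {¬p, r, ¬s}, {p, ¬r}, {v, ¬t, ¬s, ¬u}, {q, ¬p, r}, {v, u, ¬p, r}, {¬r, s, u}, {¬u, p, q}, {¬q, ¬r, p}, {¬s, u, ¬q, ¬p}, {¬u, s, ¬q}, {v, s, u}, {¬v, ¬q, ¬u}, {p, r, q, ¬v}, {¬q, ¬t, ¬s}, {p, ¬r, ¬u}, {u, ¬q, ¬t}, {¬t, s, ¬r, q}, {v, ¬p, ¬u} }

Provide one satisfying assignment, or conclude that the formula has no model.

p ↦ True,  q ↦ False,  r ↦ True,  s ↦ True,  t ↦ False,  u ↦ False,  v ↦ True

Branch on r: set r = True.
From the singleton clause (p), p = True.
Branch on t: set t = False.
Branch on u: set u = False.
From the singleton clause (v), v = True.
From the singleton clause (s), s = True.
From the singleton clause (¬q), q = False.
All clauses are satisfied.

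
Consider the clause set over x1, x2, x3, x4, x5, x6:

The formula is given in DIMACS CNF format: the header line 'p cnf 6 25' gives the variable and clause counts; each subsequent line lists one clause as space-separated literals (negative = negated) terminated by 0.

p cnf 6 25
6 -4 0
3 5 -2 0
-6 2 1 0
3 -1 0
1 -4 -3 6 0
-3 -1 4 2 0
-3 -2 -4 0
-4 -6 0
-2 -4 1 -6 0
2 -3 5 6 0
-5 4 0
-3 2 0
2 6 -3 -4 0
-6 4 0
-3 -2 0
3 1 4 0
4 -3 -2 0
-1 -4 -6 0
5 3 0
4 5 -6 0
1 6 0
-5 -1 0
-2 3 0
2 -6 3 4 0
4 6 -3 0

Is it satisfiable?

No, unsatisfiable

Try x6 = True.
The clause (¬x4) is unit, so x4 = False.
But (x4) is also a unit clause — contradiction.
Backtrack on x6: now try x6 = False.
The clause (¬x4) is unit, so x4 = False.
The clause (¬x5) is unit, so x5 = False.
The clause (x3) is unit, so x3 = True.
But (¬x3) is also a unit clause — contradiction.
Either choice for x6 ends in contradiction.
No assignment satisfies every clause.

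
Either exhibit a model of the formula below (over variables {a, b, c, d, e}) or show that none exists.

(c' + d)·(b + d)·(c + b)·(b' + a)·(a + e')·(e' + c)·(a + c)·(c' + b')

a ↦ 1; b ↦ 1; c ↦ 0; d ↦ 0; e ↦ 0

Case c = 0:
The clause (b) is unit, so b = 1.
The clause (a) is unit, so a = 1.
The clause (e') is unit, so e = 0.
All clauses hold; d can take either value.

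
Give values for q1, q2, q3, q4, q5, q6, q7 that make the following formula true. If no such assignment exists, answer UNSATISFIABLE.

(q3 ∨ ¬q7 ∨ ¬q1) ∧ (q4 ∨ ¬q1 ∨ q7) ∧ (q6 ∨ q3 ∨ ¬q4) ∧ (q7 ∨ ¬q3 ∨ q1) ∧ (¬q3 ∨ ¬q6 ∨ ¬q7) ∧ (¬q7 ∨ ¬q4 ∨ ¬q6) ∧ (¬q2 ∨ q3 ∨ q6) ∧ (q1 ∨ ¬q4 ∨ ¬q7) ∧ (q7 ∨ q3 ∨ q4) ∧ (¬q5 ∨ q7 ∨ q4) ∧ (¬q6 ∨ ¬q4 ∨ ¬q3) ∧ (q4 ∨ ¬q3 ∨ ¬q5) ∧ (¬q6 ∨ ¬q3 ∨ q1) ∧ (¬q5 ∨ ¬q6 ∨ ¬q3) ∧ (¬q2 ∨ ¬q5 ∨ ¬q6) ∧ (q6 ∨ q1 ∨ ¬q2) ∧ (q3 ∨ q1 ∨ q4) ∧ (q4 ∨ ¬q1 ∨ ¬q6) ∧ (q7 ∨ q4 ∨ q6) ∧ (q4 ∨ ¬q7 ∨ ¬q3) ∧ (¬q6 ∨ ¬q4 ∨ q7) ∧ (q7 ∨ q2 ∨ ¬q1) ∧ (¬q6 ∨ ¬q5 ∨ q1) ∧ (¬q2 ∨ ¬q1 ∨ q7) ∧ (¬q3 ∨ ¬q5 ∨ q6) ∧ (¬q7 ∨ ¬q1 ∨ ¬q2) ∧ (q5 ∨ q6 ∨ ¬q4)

Try q3 = True.
Try q7 = True.
From the singleton clause (¬q6), q6 = False.
From the singleton clause (q4), q4 = True.
From the singleton clause (q1), q1 = True.
From the singleton clause (¬q5), q5 = False.
That conflicts with the unit clause (q5).
Undo q7 and try q7 = False.
From the singleton clause (q1), q1 = True.
From the singleton clause (q4), q4 = True.
From the singleton clause (¬q6), q6 = False.
From the singleton clause (q2), q2 = True.
That conflicts with the unit clause (¬q2).
Both values of q7 lead to a conflict.
Undo q3 and try q3 = False.
Try q7 = False.
From the singleton clause (q4), q4 = True.
From the singleton clause (q6), q6 = True.
That conflicts with the unit clause (¬q6).
Undo q7 and try q7 = True.
From the singleton clause (¬q1), q1 = False.
From the singleton clause (¬q4), q4 = False.
That conflicts with the unit clause (q4).
Both values of q7 lead to a conflict.
Both values of q3 lead to a conflict.

UNSATISFIABLE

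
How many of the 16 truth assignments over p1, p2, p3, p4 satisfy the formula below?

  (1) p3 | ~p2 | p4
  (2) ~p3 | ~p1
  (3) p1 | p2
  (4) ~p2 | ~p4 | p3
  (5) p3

There are 2^4 = 16 truth assignments over (p1, p2, p3, p4).
Check each against the 5 clauses (columns in the order p1, p2, p3, p4):
  F F F F  ✗ fails (p1 | p2)
  F F F T  ✗ fails (p1 | p2)
  F F T F  ✗ fails (p1 | p2)
  F F T T  ✗ fails (p1 | p2)
  F T F F  ✗ fails (p3 | ~p2 | p4)
  F T F T  ✗ fails (~p2 | ~p4 | p3)
  F T T F  ✓ satisfies all
  F T T T  ✓ satisfies all
  T F F F  ✗ fails (p3)
  T F F T  ✗ fails (p3)
  T F T F  ✗ fails (~p3 | ~p1)
  T F T T  ✗ fails (~p3 | ~p1)
  T T F F  ✗ fails (p3 | ~p2 | p4)
  T T F T  ✗ fails (~p2 | ~p4 | p3)
  T T T F  ✗ fails (~p3 | ~p1)
  T T T T  ✗ fails (~p3 | ~p1)
2 of the 16 rows are models.

2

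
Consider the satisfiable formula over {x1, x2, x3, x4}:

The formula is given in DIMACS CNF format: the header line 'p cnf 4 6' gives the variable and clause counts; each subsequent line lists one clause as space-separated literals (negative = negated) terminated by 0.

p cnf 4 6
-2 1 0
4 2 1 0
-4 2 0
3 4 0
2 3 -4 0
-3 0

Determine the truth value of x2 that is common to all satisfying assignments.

Suppose x2 = False.
Unit clause (¬x4) forces x4 = False.
Unit clause (x1) forces x1 = True.
Unit clause (x3) forces x3 = True.
That conflicts with the unit clause (¬x3).
So every satisfying assignment has x2 = True.

True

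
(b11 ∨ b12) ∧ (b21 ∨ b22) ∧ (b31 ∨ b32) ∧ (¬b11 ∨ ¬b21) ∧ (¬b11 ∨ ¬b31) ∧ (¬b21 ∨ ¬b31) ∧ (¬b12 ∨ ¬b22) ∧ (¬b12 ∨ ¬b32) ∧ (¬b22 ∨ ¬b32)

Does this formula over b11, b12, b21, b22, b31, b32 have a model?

Try b11 = True.
From the singleton clause (¬b21), b21 = False.
From the singleton clause (b22), b22 = True.
From the singleton clause (¬b31), b31 = False.
From the singleton clause (b32), b32 = True.
That conflicts with the unit clause (¬b32).
That branch fails; take b11 = False instead.
From the singleton clause (b12), b12 = True.
From the singleton clause (¬b22), b22 = False.
From the singleton clause (b21), b21 = True.
From the singleton clause (¬b31), b31 = False.
From the singleton clause (b32), b32 = True.
That conflicts with the unit clause (¬b32).
Both values of b11 lead to a conflict.
No assignment satisfies every clause.

No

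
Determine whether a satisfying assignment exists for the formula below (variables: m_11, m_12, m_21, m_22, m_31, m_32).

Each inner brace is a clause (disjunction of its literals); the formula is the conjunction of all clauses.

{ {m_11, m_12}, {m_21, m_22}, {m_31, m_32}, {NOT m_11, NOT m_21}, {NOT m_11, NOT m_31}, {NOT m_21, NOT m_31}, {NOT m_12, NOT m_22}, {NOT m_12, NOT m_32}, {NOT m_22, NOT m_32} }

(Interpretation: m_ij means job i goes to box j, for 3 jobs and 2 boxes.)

Branch on m_11: set m_11 = true.
From the singleton clause (NOT m_21), m_21 = false.
From the singleton clause (m_22), m_22 = true.
From the singleton clause (NOT m_31), m_31 = false.
From the singleton clause (m_32), m_32 = true.
Now (NOT m_32) is unsatisfied and unit — conflict.
Undo m_11 and try m_11 = false.
From the singleton clause (m_12), m_12 = true.
From the singleton clause (NOT m_22), m_22 = false.
From the singleton clause (m_21), m_21 = true.
From the singleton clause (NOT m_31), m_31 = false.
From the singleton clause (m_32), m_32 = true.
Now (NOT m_32) is unsatisfied and unit — conflict.
Either choice for m_11 ends in contradiction.
No assignment satisfies every clause.

No, unsatisfiable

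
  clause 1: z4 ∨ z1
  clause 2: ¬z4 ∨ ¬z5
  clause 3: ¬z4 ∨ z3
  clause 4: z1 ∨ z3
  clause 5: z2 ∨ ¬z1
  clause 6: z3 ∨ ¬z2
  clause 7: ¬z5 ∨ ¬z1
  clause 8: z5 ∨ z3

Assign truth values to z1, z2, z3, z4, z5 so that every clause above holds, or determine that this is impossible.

z1: True,  z2: True,  z3: True,  z4: False,  z5: False

Branch on z4: set z4 = False.
From the singleton clause (z1), z1 = True.
From the singleton clause (z2), z2 = True.
From the singleton clause (z3), z3 = True.
From the singleton clause (¬z5), z5 = False.
Every clause now holds.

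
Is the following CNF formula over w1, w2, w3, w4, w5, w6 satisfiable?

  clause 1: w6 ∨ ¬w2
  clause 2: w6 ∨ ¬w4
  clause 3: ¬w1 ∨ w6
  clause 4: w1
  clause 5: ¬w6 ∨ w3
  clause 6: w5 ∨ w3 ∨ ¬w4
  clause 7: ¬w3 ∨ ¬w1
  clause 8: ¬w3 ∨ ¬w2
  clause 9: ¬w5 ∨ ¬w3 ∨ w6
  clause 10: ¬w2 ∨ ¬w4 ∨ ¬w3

No

From the singleton clause (w1), w1 = True.
From the singleton clause (w6), w6 = True.
From the singleton clause (w3), w3 = True.
Now (¬w3) is unsatisfied and unit — conflict.
No assignment satisfies every clause.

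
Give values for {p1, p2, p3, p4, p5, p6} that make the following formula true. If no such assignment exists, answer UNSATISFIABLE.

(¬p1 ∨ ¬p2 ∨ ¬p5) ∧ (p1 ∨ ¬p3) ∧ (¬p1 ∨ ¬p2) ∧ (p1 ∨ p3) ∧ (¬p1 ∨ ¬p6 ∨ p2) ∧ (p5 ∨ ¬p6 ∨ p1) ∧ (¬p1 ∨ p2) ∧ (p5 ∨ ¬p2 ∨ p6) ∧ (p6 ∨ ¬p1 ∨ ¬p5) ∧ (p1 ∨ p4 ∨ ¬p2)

UNSATISFIABLE

Try p1 = True.
(¬p2) alone gives p2 = False.
But (p2) is also a unit clause — contradiction.
That branch fails; take p1 = False instead.
(¬p3) alone gives p3 = False.
But (p3) is also a unit clause — contradiction.
Both values of p1 lead to a conflict.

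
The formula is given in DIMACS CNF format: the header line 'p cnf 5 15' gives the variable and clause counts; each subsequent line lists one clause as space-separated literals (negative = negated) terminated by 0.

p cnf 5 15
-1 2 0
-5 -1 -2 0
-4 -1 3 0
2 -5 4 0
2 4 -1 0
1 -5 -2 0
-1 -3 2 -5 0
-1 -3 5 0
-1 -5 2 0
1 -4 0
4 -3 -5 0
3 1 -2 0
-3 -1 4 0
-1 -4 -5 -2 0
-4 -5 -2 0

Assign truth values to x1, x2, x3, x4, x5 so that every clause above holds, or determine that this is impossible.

Case x1 = False:
Unit clause (¬x4) forces x4 = False.
Case x2 = False:
Unit clause (¬x5) forces x5 = False.
No clause remains; x3 is free.

x1: False; x2: False; x3: False; x4: False; x5: False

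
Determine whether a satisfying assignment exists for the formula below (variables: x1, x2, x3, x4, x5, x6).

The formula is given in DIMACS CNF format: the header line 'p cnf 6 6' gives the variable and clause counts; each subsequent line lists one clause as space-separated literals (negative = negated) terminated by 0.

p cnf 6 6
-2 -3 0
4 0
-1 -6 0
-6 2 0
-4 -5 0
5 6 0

Yes

Unit clause (x4) forces x4 = True.
Unit clause (¬x5) forces x5 = False.
Unit clause (x6) forces x6 = True.
Unit clause (¬x1) forces x1 = False.
Unit clause (x2) forces x2 = True.
Unit clause (¬x3) forces x3 = False.
This assignment satisfies each clause.
A satisfying assignment: x1 ↦ False, x2 ↦ True, x3 ↦ False, x4 ↦ True, x5 ↦ False, x6 ↦ True.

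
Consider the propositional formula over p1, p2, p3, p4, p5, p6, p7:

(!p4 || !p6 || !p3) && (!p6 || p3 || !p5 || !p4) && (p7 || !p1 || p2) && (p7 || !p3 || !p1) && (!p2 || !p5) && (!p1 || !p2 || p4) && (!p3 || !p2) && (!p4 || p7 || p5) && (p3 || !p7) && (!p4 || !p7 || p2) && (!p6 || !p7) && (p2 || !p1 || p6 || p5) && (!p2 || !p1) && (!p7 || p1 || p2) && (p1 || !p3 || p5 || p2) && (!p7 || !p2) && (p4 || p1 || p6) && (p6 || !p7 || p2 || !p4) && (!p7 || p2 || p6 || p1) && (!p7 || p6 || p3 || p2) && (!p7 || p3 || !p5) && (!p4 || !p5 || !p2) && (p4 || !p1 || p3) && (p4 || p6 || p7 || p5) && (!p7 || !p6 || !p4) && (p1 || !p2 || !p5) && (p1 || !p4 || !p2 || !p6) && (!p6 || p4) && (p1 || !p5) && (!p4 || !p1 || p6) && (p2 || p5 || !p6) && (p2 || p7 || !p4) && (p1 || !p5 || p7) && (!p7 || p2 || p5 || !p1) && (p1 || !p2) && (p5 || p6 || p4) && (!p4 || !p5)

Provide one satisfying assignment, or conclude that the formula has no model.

Suppose p2 = false.
Suppose p7 = true.
(p3) alone gives p3 = true.
(!p4) alone gives p4 = false.
(!p6) alone gives p6 = false.
(p1) alone gives p1 = true.
(p5) alone gives p5 = true.
This assignment satisfies each clause.

p1=true,  p2=false,  p3=true,  p4=false,  p5=true,  p6=false,  p7=true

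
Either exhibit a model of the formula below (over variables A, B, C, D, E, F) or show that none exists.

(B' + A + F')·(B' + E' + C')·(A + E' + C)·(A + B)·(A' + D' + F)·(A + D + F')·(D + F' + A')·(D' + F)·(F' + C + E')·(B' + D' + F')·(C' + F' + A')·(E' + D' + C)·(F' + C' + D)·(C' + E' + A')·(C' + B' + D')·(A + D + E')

A: 1,  B: 1,  C: 1,  D: 0,  E: 0,  F: 0

Case A = 1:
Case D = 0:
Unit clause (F') forces F = 0.
Case C = 1:
Unit clause (E') forces E = 0.
All clauses hold; B can take either value.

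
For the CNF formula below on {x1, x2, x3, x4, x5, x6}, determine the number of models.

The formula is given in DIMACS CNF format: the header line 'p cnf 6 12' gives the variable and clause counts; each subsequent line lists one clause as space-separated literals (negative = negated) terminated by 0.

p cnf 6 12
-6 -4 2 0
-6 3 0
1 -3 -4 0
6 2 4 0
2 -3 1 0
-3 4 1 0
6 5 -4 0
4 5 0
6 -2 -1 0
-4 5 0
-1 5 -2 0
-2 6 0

6

There are 2^6 = 64 truth assignments over (x1, x2, x3, x4, x5, x6).
Split on x4. With x4 = True, the clauses containing x4 are satisfied and ¬x4 drops from the rest; 4 of the 2^5 = 32 assignments to the other variables satisfy what remains.
With x4 = False, by the same count on the reduced clause set, 2 assignments work.
Total: 4 + 2 = 6.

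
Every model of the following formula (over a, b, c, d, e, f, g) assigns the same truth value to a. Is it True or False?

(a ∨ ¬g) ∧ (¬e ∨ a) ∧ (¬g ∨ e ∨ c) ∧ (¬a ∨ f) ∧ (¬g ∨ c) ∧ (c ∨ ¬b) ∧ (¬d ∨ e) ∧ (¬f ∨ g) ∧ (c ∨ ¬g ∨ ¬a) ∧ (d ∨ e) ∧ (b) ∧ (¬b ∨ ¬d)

Suppose a = False.
(¬g) alone gives g = False.
(¬e) alone gives e = False.
(¬d) alone gives d = False.
But (d) is also a unit clause — contradiction.
So every satisfying assignment has a = True.

True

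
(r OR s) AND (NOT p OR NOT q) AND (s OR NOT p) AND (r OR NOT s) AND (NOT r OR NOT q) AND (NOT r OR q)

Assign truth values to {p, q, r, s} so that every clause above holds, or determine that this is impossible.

UNSATISFIABLE

Case r = true:
Unit clause (NOT q) forces q = false.
But (q) is also a unit clause — contradiction.
So r must be the other value — set r = false.
Unit clause (s) forces s = true.
But (NOT s) is also a unit clause — contradiction.
Both values of r lead to a conflict.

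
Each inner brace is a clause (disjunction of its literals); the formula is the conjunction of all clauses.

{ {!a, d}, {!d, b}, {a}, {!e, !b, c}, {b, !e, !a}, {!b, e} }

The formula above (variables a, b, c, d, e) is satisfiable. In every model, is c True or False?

Suppose c = false.
The clause (a) is unit, so a = true.
The clause (d) is unit, so d = true.
The clause (b) is unit, so b = true.
The clause (!e) is unit, so e = false.
That conflicts with the unit clause (e).
So every satisfying assignment has c = True.

True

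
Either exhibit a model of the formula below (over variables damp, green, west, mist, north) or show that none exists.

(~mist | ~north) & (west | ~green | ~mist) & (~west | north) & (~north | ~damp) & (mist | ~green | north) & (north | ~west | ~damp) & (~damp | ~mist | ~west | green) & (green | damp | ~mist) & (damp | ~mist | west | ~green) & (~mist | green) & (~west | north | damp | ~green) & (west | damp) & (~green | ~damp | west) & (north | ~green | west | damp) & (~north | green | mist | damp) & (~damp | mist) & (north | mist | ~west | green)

Try mist = 0.
The clause (~damp) is unit, so damp = 0.
The clause (west) is unit, so west = 1.
The clause (north) is unit, so north = 1.
The clause (green) is unit, so green = 1.
This assignment satisfies each clause.

damp: 0, green: 1, west: 1, mist: 0, north: 1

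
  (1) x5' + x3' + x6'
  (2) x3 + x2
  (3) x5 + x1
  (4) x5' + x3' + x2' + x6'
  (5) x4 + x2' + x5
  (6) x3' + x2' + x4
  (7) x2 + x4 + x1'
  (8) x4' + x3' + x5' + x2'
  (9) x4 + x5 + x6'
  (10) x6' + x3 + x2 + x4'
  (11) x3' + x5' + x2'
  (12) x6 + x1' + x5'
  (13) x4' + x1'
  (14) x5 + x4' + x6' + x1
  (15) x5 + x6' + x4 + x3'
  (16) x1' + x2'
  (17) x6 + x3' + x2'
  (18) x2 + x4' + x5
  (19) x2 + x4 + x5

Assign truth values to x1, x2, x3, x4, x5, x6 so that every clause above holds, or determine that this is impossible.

x1=0; x2=1; x3=0; x4=0; x5=1; x6=0

Try x3 = 0.
Unit clause (x2) forces x2 = 1.
Unit clause (x1') forces x1 = 0.
Unit clause (x5) forces x5 = 1.
Every clause is now satisfied; x4, x6 are unconstrained.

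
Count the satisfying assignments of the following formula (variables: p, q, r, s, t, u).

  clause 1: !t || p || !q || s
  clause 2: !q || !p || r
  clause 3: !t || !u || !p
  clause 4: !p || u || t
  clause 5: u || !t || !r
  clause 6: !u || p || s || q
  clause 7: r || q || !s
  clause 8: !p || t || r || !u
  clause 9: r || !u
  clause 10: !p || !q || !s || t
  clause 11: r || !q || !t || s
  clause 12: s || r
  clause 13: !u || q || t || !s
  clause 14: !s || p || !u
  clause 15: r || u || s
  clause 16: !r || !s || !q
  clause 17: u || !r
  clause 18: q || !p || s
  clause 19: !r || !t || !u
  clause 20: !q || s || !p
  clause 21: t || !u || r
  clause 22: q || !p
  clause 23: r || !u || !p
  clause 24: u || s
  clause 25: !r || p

There are 2^6 = 64 truth assignments over (p, q, r, s, t, u).
Split on s. With s = true, the clauses containing s are satisfied and !s drops from the rest; 2 of the 2^5 = 32 assignments to the other variables satisfy what remains.
With s = false, by the same count on the reduced clause set, 0 assignments work.
(One model: p=F, q=T, r=F, s=T, t=F, u=F.)
Total: 2 + 0 = 2.

2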